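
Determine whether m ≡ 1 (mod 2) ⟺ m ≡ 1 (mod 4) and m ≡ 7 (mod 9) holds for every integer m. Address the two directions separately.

(⇒) fails; (⇐) holds.

Forward direction. This fails: m = 1 gives 1 ≡ 1 (mod 2) but 1 ≡ 1 (mod 9), so the conjunction on the right does not hold.

Converse. If m ≡ 1 (mod 4) and m ≡ 7 (mod 9), then by the Chinese remainder theorem m ≡ 25 (mod 36). Since 25 ≡ 1 (mod 2) and 2 ∣ 36, we get m ≡ 1 (mod 2).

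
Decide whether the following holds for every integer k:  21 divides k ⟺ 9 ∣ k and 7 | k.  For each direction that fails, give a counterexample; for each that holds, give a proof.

The forward direction fails; the converse holds.

(⇐) Suppose 9 ∣ k and 7 ∣ k. Any common multiple of 9 and 7 is a multiple of their lcm; here gcd(9, 7) = 1, so lcm(9, 7) = 9·7 = 63, so 63 ∣ k. Since 21 ∣ 63, it follows that 21 ∣ k.

(⇒) This fails: take k = 21. Certainly 21 ∣ 21, but 9 ∤ 21.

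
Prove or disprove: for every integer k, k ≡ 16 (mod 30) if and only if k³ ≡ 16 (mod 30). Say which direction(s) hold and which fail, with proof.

Forward direction. Suppose k ≡ 16 (mod 30). Write k = 30j + 16. Then (30j + 16)³ = 27000j³ + 43200j² + 23040j + 4096 = 30(900j³ + 1440j² + 768j + 136) + 16, so k³ ≡ 16 (mod 30).

Converse. Suppose k³ ≡ 16 (mod 30). The only residue r in {0, …, 29} with r³ ≡ 16 (mod 30) is r = 16, so k ≡ 16 (mod 30).

Both directions hold; the statement is true.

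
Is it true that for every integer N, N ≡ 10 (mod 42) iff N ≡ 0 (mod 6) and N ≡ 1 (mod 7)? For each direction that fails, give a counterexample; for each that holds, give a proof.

(→) This fails: N = 10 gives 10 ≡ 10 (mod 42) but 10 ≡ 4 (mod 6), so the conjunction on the right does not hold.

(←) This fails: N = 36 satisfies both congruences on the right (36 ≡ 0 mod 6 and 36 ≡ 1 mod 7) yet 36 ≡ 36 (mod 42), not 10.

Both directions fail.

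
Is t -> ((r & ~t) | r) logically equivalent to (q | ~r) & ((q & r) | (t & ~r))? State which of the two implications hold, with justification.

(⇒) fails and (⇐) fails.

(⟹) This fails. Under r = F, t = F, q = F, the left side is true but the right side is false.

(⟸) This fails. Under r = F, t = T, q = F, the left side is false but the right side is true.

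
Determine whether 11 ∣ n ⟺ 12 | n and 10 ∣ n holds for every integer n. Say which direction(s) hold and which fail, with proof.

(⇒) fails and (⇐) fails.

(→) This fails: take n = 11. Certainly 11 ∣ 11, but 12 ∤ 11.

(←) This fails: take n = 60. Both 12 ∣ 60 and 10 ∣ 60, yet 60 is not a multiple of 11 (since 60 = 5·11 + 5), so 11 ∤ 60.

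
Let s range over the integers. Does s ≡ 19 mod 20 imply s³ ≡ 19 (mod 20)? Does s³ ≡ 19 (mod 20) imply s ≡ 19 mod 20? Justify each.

Equivalent; both directions hold.

Converse. Suppose s³ ≡ 19 (mod 20). The only residue r in {0, …, 19} with r³ ≡ 19 (mod 20) is r = 19, so s ≡ 19 (mod 20).

Forward direction. Suppose s ≡ 19 mod 20. Write s = 20j + 19. Then (20j + 19)³ = 8000j³ + 22800j² + 21660j + 6859 = 20(400j³ + 1140j² + 1083j + 342) + 19, so s³ ≡ 19 (mod 20).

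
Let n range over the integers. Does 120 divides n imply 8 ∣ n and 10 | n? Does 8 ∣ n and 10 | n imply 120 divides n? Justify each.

The forward direction holds; the converse fails.

(→) If 120 ∣ n, write n = 120q. Since 120 = 15·8, n = 8·(15q), so 8 ∣ n; and since 120 = 12·10, n = 10·(12q), so 10 ∣ n.

(←) This fails: take n = 40. Both 8 ∣ 40 and 10 ∣ 40, yet 40 is not a multiple of 120 (since 40 = 0·120 + 40), so 120 ∤ 40.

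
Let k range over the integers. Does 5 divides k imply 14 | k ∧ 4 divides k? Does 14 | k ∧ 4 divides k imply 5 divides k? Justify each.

Forward direction. This fails: take k = 5. Certainly 5 ∣ 5, but 14 ∤ 5.

Converse. This fails: take k = 28. Both 14 ∣ 28 and 4 ∣ 28, yet 28 is not a multiple of 5 (since 28 = 5·5 + 3), so 5 ∤ 28.

Neither direction holds.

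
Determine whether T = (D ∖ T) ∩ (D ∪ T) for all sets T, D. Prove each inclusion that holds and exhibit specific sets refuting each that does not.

Neither inclusion holds.

Forward inclusion. This inclusion fails. Take T = {1}, D = ∅; then 1 ∈ T but 1 ∉ (D ∖ T) ∩ (D ∪ T).

Reverse inclusion. This inclusion fails. Take T = ∅, D = {1}; then 1 ∈ (D ∖ T) ∩ (D ∪ T) but 1 ∉ T.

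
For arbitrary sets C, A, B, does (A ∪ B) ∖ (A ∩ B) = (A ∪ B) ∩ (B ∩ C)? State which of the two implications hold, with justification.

(⊆) fails and (⊇) fails.

Forward inclusion. This inclusion fails. Take C = ∅, A = {1}, B = ∅; then 1 ∈ (A ∪ B) ∖ (A ∩ B) but 1 ∉ (A ∪ B) ∩ (B ∩ C).

Reverse inclusion. This inclusion fails. Take C = {1}, A = {1}, B = {1}; then 1 ∈ (A ∪ B) ∩ (B ∩ C) but 1 ∉ (A ∪ B) ∖ (A ∩ B).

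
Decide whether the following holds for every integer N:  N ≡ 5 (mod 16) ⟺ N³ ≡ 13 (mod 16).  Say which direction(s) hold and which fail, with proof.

Both directions hold.

[⇒] Suppose N ≡ 5 (mod 16). Write N = 16j + 5. Then (16j + 5)³ = 4096j³ + 3840j² + 1200j + 125 = 16(256j³ + 240j² + 75j + 7) + 13, so N³ ≡ 13 (mod 16).

[⇐] Conversely, suppose N³ ≡ 13 (mod 16). The only residue r in {0, …, 15} with r³ ≡ 13 (mod 16) is r = 5, so N ≡ 5 (mod 16).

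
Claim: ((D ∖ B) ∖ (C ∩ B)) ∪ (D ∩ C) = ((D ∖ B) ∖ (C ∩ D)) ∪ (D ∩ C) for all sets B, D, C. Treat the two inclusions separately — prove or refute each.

Forward inclusion. Let x ∈ ((D ∖ B) ∖ (C ∩ B)) ∪ (D ∩ C). Then either x ∈ D and x ∉ B, C; or x ∈ D ∩ C and x ∉ B; or x ∈ B ∩ D ∩ C. In each case x ∈ ((D ∖ B) ∖ (C ∩ D)) ∪ (D ∩ C), so ((D ∖ B) ∖ (C ∩ B)) ∪ (D ∩ C) ⊆ ((D ∖ B) ∖ (C ∩ D)) ∪ (D ∩ C).

Reverse inclusion. Let x ∈ ((D ∖ B) ∖ (C ∩ D)) ∪ (D ∩ C). Then either x ∈ D and x ∉ B, C; or x ∈ D ∩ C and x ∉ B; or x ∈ B ∩ D ∩ C. In each case x ∈ ((D ∖ B) ∖ (C ∩ B)) ∪ (D ∩ C), so ((D ∖ B) ∖ (C ∩ D)) ∪ (D ∩ C) ⊆ ((D ∖ B) ∖ (C ∩ B)) ∪ (D ∩ C).

Both inclusions hold; the sets are equal.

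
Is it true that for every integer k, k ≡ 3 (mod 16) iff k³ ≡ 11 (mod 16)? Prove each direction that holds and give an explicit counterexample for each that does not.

Forward direction. Suppose k ≡ 3 (mod 16). Write k = 16j + 3. Then (16j + 3)³ = 4096j³ + 2304j² + 432j + 27 = 16(256j³ + 144j² + 27j + 1) + 11, so k³ ≡ 11 (mod 16).

Converse. Suppose k³ ≡ 11 (mod 16). The only residue r in {0, …, 15} with r³ ≡ 11 (mod 16) is r = 3, so k ≡ 3 (mod 16).

Both directions hold; the statement is true.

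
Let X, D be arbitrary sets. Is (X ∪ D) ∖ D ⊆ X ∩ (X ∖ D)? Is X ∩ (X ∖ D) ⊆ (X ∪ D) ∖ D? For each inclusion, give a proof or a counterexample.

Both inclusions hold; the sets are equal.

(⟸) Let x ∈ X ∩ (X ∖ D). Then x ∈ X and x ∉ D, from which x ∈ (X ∪ D) ∖ D.

(⟹) Let x ∈ (X ∪ D) ∖ D. Then x ∈ X and x ∉ D, from which x ∈ X ∩ (X ∖ D).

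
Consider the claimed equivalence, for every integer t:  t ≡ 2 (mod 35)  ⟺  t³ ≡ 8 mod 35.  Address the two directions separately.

The forward direction holds; the converse fails.

Converse. This fails: take t = 22. Then 22³ = 10648 ≡ 8 (mod 35), yet 22 ≡ 22 (mod 35), not 2.

Forward direction. Suppose t ≡ 2 (mod 35). Write t = 35j + 2. Then (35j + 2)³ = 42875j³ + 7350j² + 420j + 8 = 35(1225j³ + 210j² + 12j) + 8, so t³ ≡ 8 (mod 35).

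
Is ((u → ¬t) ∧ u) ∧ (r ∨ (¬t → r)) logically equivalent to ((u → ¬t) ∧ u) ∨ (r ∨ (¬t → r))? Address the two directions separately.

Only the forward direction holds.

[⇒] Assume the antecedent. If r is true, the consequent reduces to true regardless of the other variables. If r is false, the antecedent cannot hold. Either way the consequent holds.

[⇐] This fails. Under r = T, t = F, u = F, the left side is false but the right side is true.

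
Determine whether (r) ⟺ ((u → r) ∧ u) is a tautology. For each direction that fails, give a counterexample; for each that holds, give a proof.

(⟹) This fails. Under u = F, r = T, the left side is true but the right side is false.

(⟸) Assume the antecedent. If u is true, the antecedent forces (u = T, r = T), and r holds there. If u is false, the antecedent cannot hold. Either way r holds.

Only the converse holds.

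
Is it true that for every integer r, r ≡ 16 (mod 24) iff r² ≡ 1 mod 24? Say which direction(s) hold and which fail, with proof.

[⇒] This fails: take r = 16. Then 16 ≡ 16 (mod 24), but 16² = 256 ≡ 16 (mod 24), not 1.

[⇐] This fails: take r = 1. Then 1² = 1 ≡ 1 (mod 24), yet 1 ≡ 1 (mod 24), not 16.

(⇒) fails and (⇐) fails.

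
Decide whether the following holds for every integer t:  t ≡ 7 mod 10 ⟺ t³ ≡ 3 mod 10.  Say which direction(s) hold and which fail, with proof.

Both implications hold.

(⇒) Suppose t ≡ 7 mod 10. Write t = 10j + 7. Then (10j + 7)³ = 1000j³ + 2100j² + 1470j + 343 = 10(100j³ + 210j² + 147j + 34) + 3, so t³ ≡ 3 (mod 10).

(⇐) For the converse, argue contrapositively. If t ≢ 7 (mod 10), then t is congruent to one of 0, 1, 2, 3, 4, 5, 6, 8, 9 modulo 10, and these give t³ ≡ 0, 1, 8, 7, 4, 5, 6, 2, 9 respectively — never 3.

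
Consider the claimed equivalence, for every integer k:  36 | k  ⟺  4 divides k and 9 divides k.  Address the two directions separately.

Both directions hold.

Forward direction. If 36 ∣ k, write k = 36q. Since 36 = 9·4, k = 4·(9q), so 4 ∣ k; and since 36 = 4·9, k = 9·(4q), so 9 ∣ k.

Converse. Suppose 4 ∣ k and 9 ∣ k. Any common multiple of 4 and 9 is a multiple of their lcm; here gcd(4, 9) = 1, so lcm(4, 9) = 4·9 = 36, so 36 ∣ k.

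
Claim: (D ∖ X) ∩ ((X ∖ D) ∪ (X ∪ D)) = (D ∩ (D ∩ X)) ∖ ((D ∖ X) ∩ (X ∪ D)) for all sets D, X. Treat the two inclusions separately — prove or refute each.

(⊆) This inclusion fails. Take D = {1}, X = ∅; then 1 ∈ (D ∖ X) ∩ ((X ∖ D) ∪ (X ∪ D)) but 1 ∉ (D ∩ (D ∩ X)) ∖ ((D ∖ X) ∩ (X ∪ D)).

(⊇) This inclusion fails. Take D = {1}, X = {1}; then 1 ∈ (D ∩ (D ∩ X)) ∖ ((D ∖ X) ∩ (X ∪ D)) but 1 ∉ (D ∖ X) ∩ ((X ∖ D) ∪ (X ∪ D)).

(⊆) fails and (⊇) fails.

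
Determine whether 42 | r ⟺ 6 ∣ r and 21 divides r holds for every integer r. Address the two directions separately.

Forward direction. If 42 ∣ r, write r = 42q. Since 42 = 7·6, r = 6·(7q), so 6 ∣ r; and since 42 = 2·21, r = 21·(2q), so 21 ∣ r.

Converse. Suppose 6 ∣ r and 21 ∣ r. Any common multiple of 6 and 21 is a multiple of their lcm; here lcm(6, 21) = 6·21/gcd(6, 21) = 126/3 = 42, so 42 ∣ r.

Both directions hold.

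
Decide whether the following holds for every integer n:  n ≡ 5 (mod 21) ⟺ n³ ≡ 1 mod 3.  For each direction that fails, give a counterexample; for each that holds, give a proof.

Neither direction holds.

[⇒] This fails: take n = 5. Then 5 ≡ 5 (mod 21), but 5³ = 125 ≡ 2 (mod 3), not 1.

[⇐] This fails: take n = 1. Then 1³ = 1 ≡ 1 (mod 3), yet 1 ≡ 1 (mod 21), not 5.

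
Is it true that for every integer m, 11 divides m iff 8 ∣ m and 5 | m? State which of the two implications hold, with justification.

Neither implication holds.

(⇒) This fails: take m = 11. Certainly 11 ∣ 11, but 8 ∤ 11.

(⇐) This fails: take m = 40. Both 8 ∣ 40 and 5 ∣ 40, yet 40 is not a multiple of 11 (since 40 = 3·11 + 7), so 11 ∤ 40.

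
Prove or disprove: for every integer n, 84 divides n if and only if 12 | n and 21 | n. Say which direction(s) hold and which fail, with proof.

(⇒) If 84 ∣ n, write n = 84q. Since 84 = 7·12, n = 12·(7q), so 12 ∣ n; and since 84 = 4·21, n = 21·(4q), so 21 ∣ n.

(⇐) Suppose 12 ∣ n and 21 ∣ n. Any common multiple of 12 and 21 is a multiple of their lcm; here lcm(12, 21) = 12·21/gcd(12, 21) = 252/3 = 84, so 84 ∣ n.

Both implications hold.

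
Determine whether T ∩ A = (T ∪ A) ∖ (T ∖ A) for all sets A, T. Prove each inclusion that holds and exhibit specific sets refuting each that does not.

(⊆) holds; (⊇) fails.

(⊆) Let x ∈ T ∩ A. Then x ∈ A ∩ T, from which x ∈ (T ∪ A) ∖ (T ∖ A).

(⊇) This inclusion fails. Take A = {1}, T = ∅; then 1 ∈ (T ∪ A) ∖ (T ∖ A) but 1 ∉ T ∩ A.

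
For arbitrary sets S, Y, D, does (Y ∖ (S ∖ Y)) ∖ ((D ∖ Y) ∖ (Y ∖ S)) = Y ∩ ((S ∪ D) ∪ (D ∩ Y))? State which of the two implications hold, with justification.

(⊆) This inclusion fails. Take S = ∅, Y = {1}, D = ∅; then 1 ∈ (Y ∖ (S ∖ Y)) ∖ ((D ∖ Y) ∖ (Y ∖ S)) but 1 ∉ Y ∩ ((S ∪ D) ∪ (D ∩ Y)).

(⊇) Let x ∈ Y ∩ ((S ∪ D) ∪ (D ∩ Y)). Then either x ∈ S ∩ Y and x ∉ D; or x ∈ Y ∩ D and x ∉ S; or x ∈ S ∩ Y ∩ D. In each case x ∈ (Y ∖ (S ∖ Y)) ∖ ((D ∖ Y) ∖ (Y ∖ S)), so Y ∩ ((S ∪ D) ∪ (D ∩ Y)) ⊆ (Y ∖ (S ∖ Y)) ∖ ((D ∖ Y) ∖ (Y ∖ S)).

Only the reverse inclusion holds.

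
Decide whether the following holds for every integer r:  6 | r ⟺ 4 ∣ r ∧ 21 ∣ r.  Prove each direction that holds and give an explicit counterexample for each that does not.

Only the reverse direction holds.

(⟹) This fails: take r = 6. Certainly 6 ∣ 6, but 4 ∤ 6.

(⟸) Suppose 4 ∣ r and 21 ∣ r. Any common multiple of 4 and 21 is a multiple of their lcm; here gcd(4, 21) = 1, so lcm(4, 21) = 4·21 = 84, so 84 ∣ r. Since 6 ∣ 84, it follows that 6 ∣ r.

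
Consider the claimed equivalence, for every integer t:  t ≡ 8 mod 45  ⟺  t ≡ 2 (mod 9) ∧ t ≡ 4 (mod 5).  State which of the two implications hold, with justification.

Forward direction. This fails: t = 8 gives 8 ≡ 8 (mod 45) but 8 ≡ 8 (mod 9), so the conjunction on the right does not hold.

Converse. This fails: t = 29 satisfies both congruences on the right (29 ≡ 2 mod 9 and 29 ≡ 4 mod 5) yet 29 ≡ 29 (mod 45), not 8.

Neither direction holds.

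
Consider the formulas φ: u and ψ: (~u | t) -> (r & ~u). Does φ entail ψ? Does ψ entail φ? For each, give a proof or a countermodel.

(⇒) fails and (⇐) fails.

(→) This fails. Under t = T, r = F, u = T, the left side is true but the right side is false.

(←) This fails. Under t = F, r = T, u = F, the left side is false but the right side is true.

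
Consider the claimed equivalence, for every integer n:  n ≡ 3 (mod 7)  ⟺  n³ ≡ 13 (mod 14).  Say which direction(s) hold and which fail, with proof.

Neither direction holds.

(⟹) This fails: take n = 10. Then 10 ≡ 3 (mod 7), but 10³ = 1000 ≡ 6 (mod 14), not 13.

(⟸) This fails: take n = 5. Then 5³ = 125 ≡ 13 (mod 14), yet 5 ≡ 5 (mod 7), not 3.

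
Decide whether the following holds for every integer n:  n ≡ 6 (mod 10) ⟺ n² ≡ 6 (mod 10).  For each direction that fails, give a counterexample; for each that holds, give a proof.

(⇒) Suppose n ≡ 6 (mod 10). Write n = 10j + 6. Then (10j + 6)² = 100j² + 120j + 36 = 10(10j² + 12j + 3) + 6, so n² ≡ 6 (mod 10).

(⇐) This fails: take n = 4. Then 4² = 16 ≡ 6 (mod 10), yet 4 ≡ 4 (mod 10), not 6.

Not equivalent: only (⇒) holds.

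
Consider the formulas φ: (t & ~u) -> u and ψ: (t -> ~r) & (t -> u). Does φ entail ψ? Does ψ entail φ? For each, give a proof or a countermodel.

The forward direction fails; the converse holds.

Forward direction. This fails. Under u = T, t = T, r = T, the left side is true but the right side is false.

Converse. Assume the antecedent. If u is true, (t & ~u) -> u reduces to true regardless of the other variables. If u is false, the antecedent forces (u = F, t = F, r = F) or (u = F, t = F, r = T), and (t & ~u) -> u holds there. Either way (t & ~u) -> u holds.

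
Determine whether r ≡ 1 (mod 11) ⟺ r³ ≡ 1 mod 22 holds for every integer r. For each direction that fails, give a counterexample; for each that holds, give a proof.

(⇒) This fails: take r = 12. Then 12 ≡ 1 (mod 11), but 12³ = 1728 ≡ 12 (mod 22), not 1.

(⇐) Conversely, the residues r modulo 22 with r³ ≡ 1 (mod 22) are exactly {1}, and each is ≡ 1 (mod 11).

Only the reverse direction holds.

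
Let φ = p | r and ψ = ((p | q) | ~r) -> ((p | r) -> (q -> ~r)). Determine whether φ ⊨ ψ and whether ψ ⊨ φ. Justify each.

(⟹) This fails. Under p = F, q = T, r = T, the left side is true but the right side is false.

(⟸) This fails. Under p = F, q = F, r = F, the left side is false but the right side is true.

Neither direction holds.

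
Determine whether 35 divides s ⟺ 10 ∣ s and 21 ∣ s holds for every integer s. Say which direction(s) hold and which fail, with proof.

(→) This fails: take s = 35. Certainly 35 ∣ 35, but 10 ∤ 35.

(←) Suppose 10 ∣ s and 21 ∣ s. Any common multiple of 10 and 21 is a multiple of their lcm; here gcd(10, 21) = 1, so lcm(10, 21) = 10·21 = 210, so 210 ∣ s. Since 35 ∣ 210, it follows that 35 ∣ s.

(⇒) fails; (⇐) holds.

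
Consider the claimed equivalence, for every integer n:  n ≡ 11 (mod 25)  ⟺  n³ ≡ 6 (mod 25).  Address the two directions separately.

(⟹) Suppose n ≡ 11 (mod 25). Write n = 25j + 11. Then (25j + 11)³ = 15625j³ + 20625j² + 9075j + 1331 = 25(625j³ + 825j² + 363j + 53) + 6, so n³ ≡ 6 (mod 25).

(⟸) Conversely, suppose n³ ≡ 6 (mod 25). The only residue r in {0, …, 24} with r³ ≡ 6 (mod 25) is r = 11, so n ≡ 11 (mod 25).

Both directions hold; the statement is true.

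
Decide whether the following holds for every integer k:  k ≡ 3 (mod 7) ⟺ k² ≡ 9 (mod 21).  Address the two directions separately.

(⟹) This fails: take k = 10. Then 10 ≡ 3 (mod 7), but 10² = 100 ≡ 16 (mod 21), not 9.

(⟸) This fails: take k = 18. Then 18² = 324 ≡ 9 (mod 21), yet 18 ≡ 4 (mod 7), not 3.

Neither direction holds.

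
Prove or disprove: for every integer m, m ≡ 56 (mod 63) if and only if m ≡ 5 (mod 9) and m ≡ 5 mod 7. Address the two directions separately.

Neither direction holds.

(⇒) This fails: m = 56 gives 56 ≡ 56 (mod 63) but 56 ≡ 2 (mod 9), so the conjunction on the right does not hold.

(⇐) This fails: m = 5 satisfies both congruences on the right (5 ≡ 5 mod 9 and 5 ≡ 5 mod 7) yet 5 ≡ 5 (mod 63), not 56.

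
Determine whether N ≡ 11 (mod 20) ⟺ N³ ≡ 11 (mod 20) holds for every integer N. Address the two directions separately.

Forward direction. Suppose N ≡ 11 (mod 20). Write N = 20j + 11. Then (20j + 11)³ = 8000j³ + 13200j² + 7260j + 1331 = 20(400j³ + 660j² + 363j + 66) + 11, so N³ ≡ 11 (mod 20).

Converse. Suppose N³ ≡ 11 (mod 20). The only residue r in {0, …, 19} with r³ ≡ 11 (mod 20) is r = 11, so N ≡ 11 (mod 20).

Both directions hold; the statement is true.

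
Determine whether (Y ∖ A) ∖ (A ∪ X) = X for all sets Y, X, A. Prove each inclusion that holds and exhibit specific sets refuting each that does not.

Both inclusions fail.

(⟹) This inclusion fails. Take Y = {1}, X = ∅, A = ∅; then 1 ∈ (Y ∖ A) ∖ (A ∪ X) but 1 ∉ X.

(⟸) This inclusion fails. Take Y = ∅, X = {1}, A = ∅; then 1 ∈ X but 1 ∉ (Y ∖ A) ∖ (A ∪ X).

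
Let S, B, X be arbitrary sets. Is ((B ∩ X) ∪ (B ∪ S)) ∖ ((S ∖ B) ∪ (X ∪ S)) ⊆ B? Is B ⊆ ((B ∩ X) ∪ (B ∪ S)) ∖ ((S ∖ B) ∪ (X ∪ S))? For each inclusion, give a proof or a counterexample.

Only the forward inclusion holds.

(⟹) Let x ∈ ((B ∩ X) ∪ (B ∪ S)) ∖ ((S ∖ B) ∪ (X ∪ S)). Then x ∈ B and x ∉ S, X, from which x ∈ B.

(⟸) This inclusion fails. Take S = {1}, B = {1}, X = ∅; then 1 ∈ B but 1 ∉ ((B ∩ X) ∪ (B ∪ S)) ∖ ((S ∖ B) ∪ (X ∪ S)).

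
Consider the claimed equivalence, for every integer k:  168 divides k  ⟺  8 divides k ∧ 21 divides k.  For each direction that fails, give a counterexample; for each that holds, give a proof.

(←) Suppose 8 ∣ k and 21 ∣ k. Any common multiple of 8 and 21 is a multiple of their lcm; here gcd(8, 21) = 1, so lcm(8, 21) = 8·21 = 168, so 168 ∣ k.

(→) If 168 ∣ k, write k = 168q. Since 168 = 21·8, k = 8·(21q), so 8 ∣ k; and since 168 = 8·21, k = 21·(8q), so 21 ∣ k.

Both implications hold.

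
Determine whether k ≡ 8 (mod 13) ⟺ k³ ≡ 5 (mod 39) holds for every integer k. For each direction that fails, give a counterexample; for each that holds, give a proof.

(⟹) This fails: take k = 21. Then 21 ≡ 8 (mod 13), but 21³ = 9261 ≡ 18 (mod 39), not 5.

(⟸) This fails: take k = 11. Then 11³ = 1331 ≡ 5 (mod 39), yet 11 ≡ 11 (mod 13), not 8.

Both directions fail.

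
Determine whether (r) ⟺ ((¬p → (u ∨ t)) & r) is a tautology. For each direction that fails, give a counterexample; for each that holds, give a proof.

Only the converse holds.

(⟹) This fails. Under t = F, p = F, r = T, u = F, the left side is true but the right side is false.

(⟸) Assume the antecedent. If r is true, r reduces to true regardless of the other variables. If r is false, the antecedent cannot hold. Either way r holds.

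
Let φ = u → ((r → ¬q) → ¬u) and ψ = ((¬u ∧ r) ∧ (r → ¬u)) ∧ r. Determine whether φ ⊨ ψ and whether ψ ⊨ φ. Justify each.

[⇐] Assume the antecedent. If u is true, the antecedent cannot hold. If u is false, u → ((r → ¬q) → ¬u) reduces to true regardless of the other variables. Either way u → ((r → ¬q) → ¬u) holds.

[⇒] This fails. Under u = F, q = F, r = F, the left side is true but the right side is false.

Not equivalent: only (⇐) holds.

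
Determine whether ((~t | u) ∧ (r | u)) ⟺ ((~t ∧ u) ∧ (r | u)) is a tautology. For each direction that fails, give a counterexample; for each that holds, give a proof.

[⇐] Assume the antecedent. If r is true, the antecedent forces (r = T, t = F, u = T), and (~t | u) ∧ (r | u) holds there. If r is false, the antecedent forces (r = F, t = F, u = T), and (~t | u) ∧ (r | u) holds there. Either way (~t | u) ∧ (r | u) holds.

[⇒] This fails. Under r = T, t = F, u = F, the left side is true but the right side is false.

Only the reverse direction holds.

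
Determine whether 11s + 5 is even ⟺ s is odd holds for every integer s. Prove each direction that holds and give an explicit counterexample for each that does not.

[⇒] Suppose 11s + 5 is even. Since 11 is odd, 11s and s have the same parity, so 11s + 5 ≡ s + 5 (mod 2). As 5 is odd, 11s + 5 is even exactly when s is odd. Thus s is odd.

[⇐] Conversely, suppose s is odd; write s = 2j + 1. Then 11s + 5 = 11·(2j + 1) + 5 = 2·11j + 16, which is even.

Both implications hold.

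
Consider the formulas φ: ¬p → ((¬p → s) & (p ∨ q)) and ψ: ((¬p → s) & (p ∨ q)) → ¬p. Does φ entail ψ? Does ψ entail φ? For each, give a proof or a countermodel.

[⇒] This fails. Under p = T, q = F, s = F, the left side is true but the right side is false.

[⇐] This fails. Under p = F, q = F, s = F, the left side is false but the right side is true.

Neither implication holds.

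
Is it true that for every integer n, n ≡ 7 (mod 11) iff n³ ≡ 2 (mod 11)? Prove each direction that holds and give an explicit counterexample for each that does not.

Both directions hold; the statement is true.

Forward direction. Suppose n ≡ 7 (mod 11). Write n = 11j + 7. Then (11j + 7)³ = 1331j³ + 2541j² + 1617j + 343 = 11(121j³ + 231j² + 147j + 31) + 2, so n³ ≡ 2 (mod 11).

Converse. Suppose n³ ≡ 2 (mod 11). The only residue r in {0, …, 10} with r³ ≡ 2 (mod 11) is r = 7, so n ≡ 7 (mod 11).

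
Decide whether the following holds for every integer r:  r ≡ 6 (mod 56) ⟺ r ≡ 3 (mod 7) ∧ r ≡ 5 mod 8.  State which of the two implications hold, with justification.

(⇒) This fails: r = 6 gives 6 ≡ 6 (mod 56) but 6 ≡ 6 (mod 7), so the conjunction on the right does not hold.

(⇐) This fails: r = 45 satisfies both congruences on the right (45 ≡ 3 mod 7 and 45 ≡ 5 mod 8) yet 45 ≡ 45 (mod 56), not 6.

(⇒) fails and (⇐) fails.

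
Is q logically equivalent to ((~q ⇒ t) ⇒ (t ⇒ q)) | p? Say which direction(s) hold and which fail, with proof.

The forward direction holds; the converse fails.

Forward direction. Assume the antecedent. If t is true, the antecedent forces (t = T, p = F, q = T) or (t = T, p = T, q = T), and ((~q ⇒ t) ⇒ (t ⇒ q)) | p holds there. If t is false, ((~q ⇒ t) ⇒ (t ⇒ q)) | p reduces to true regardless of the other variables. Either way ((~q ⇒ t) ⇒ (t ⇒ q)) | p holds.

Converse. This fails. Under t = F, p = F, q = F, the left side is false but the right side is true.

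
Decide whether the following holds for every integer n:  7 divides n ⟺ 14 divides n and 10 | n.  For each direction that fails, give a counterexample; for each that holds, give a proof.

The forward direction fails; the converse holds.

Forward direction. This fails: take n = 7. Certainly 7 ∣ 7, but 14 ∤ 7.

Converse. Suppose 14 ∣ n and 10 ∣ n. Any common multiple of 14 and 10 is a multiple of their lcm; here lcm(14, 10) = 14·10/gcd(14, 10) = 140/2 = 70, so 70 ∣ n. Since 7 ∣ 70, it follows that 7 ∣ n.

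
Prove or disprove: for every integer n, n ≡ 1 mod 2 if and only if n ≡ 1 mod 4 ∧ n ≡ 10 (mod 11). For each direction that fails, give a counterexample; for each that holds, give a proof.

Only the reverse direction holds.

(⟹) This fails: n = 1 gives 1 ≡ 1 (mod 2) but 1 ≡ 1 (mod 11), so the conjunction on the right does not hold.

(⟸) Conversely, if n ≡ 1 (mod 4) and n ≡ 10 (mod 11), then by the Chinese remainder theorem n ≡ 21 (mod 44). Since 21 ≡ 1 (mod 2) and 2 ∣ 44, we get n ≡ 1 (mod 2).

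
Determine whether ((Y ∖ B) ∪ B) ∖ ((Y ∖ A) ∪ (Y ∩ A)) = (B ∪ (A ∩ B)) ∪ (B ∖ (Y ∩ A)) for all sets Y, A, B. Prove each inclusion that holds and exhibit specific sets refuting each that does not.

Forward inclusion. Let x ∈ ((Y ∖ B) ∪ B) ∖ ((Y ∖ A) ∪ (Y ∩ A)). Then either x ∈ B and x ∉ Y, A; or x ∈ A ∩ B and x ∉ Y. In each case x ∈ (B ∪ (A ∩ B)) ∪ (B ∖ (Y ∩ A)), so ((Y ∖ B) ∪ B) ∖ ((Y ∖ A) ∪ (Y ∩ A)) ⊆ (B ∪ (A ∩ B)) ∪ (B ∖ (Y ∩ A)).

Reverse inclusion. This inclusion fails. Take Y = {1}, A = ∅, B = {1}; then 1 ∈ (B ∪ (A ∩ B)) ∪ (B ∖ (Y ∩ A)) but 1 ∉ ((Y ∖ B) ∪ B) ∖ ((Y ∖ A) ∪ (Y ∩ A)).

The sets are not equal: only the forward inclusion holds.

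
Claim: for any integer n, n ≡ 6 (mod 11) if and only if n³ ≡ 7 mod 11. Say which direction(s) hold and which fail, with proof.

Both directions hold; the statement is true.

(⟹) Suppose n ≡ 6 (mod 11). Write n = 11j + 6. Then (11j + 6)³ = 1331j³ + 2178j² + 1188j + 216 = 11(121j³ + 198j² + 108j + 19) + 7, so n³ ≡ 7 (mod 11).

(⟸) Conversely, suppose n³ ≡ 7 (mod 11). The only residue r in {0, …, 10} with r³ ≡ 7 (mod 11) is r = 6, so n ≡ 6 (mod 11).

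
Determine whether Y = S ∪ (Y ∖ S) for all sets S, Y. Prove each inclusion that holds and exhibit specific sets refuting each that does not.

Reverse inclusion. This inclusion fails. Take S = {1}, Y = ∅; then 1 ∈ S ∪ (Y ∖ S) but 1 ∉ Y.

Forward inclusion. Let x ∈ Y. Then either x ∈ Y and x ∉ S; or x ∈ S ∩ Y. In each case x ∈ S ∪ (Y ∖ S), so Y ⊆ S ∪ (Y ∖ S).

The sets are not equal: only the forward inclusion holds.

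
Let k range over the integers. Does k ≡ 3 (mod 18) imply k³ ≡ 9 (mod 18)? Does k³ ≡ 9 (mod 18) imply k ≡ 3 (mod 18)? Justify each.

Forward direction. Suppose k ≡ 3 (mod 18). Write k = 18j + 3. Then (18j + 3)³ = 5832j³ + 2916j² + 486j + 27 = 18(324j³ + 162j² + 27j + 1) + 9, so k³ ≡ 9 (mod 18).

Converse. This fails: take k = 9. Then 9³ = 729 ≡ 9 (mod 18), yet 9 ≡ 9 (mod 18), not 3.

(⇒) holds; (⇐) fails.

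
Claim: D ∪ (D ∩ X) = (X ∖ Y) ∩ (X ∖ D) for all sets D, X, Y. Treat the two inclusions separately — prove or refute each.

(⟹) This inclusion fails. Take D = {1}, X = ∅, Y = ∅; then 1 ∈ D ∪ (D ∩ X) but 1 ∉ (X ∖ Y) ∩ (X ∖ D).

(⟸) This inclusion fails. Take D = ∅, X = {1}, Y = ∅; then 1 ∈ (X ∖ Y) ∩ (X ∖ D) but 1 ∉ D ∪ (D ∩ X).

Both inclusions fail.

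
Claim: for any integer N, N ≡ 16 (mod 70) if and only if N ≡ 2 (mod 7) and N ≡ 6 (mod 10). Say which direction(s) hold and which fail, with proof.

[⇒] Suppose N ≡ 16 (mod 70); write N = 70j + 16. Since 7 ∣ 70, reducing mod 7 gives N ≡ 16 ≡ 2 (mod 7); since 10 ∣ 70, reducing mod 10 gives N ≡ 16 ≡ 6 (mod 10).

[⇐] Conversely, if N ≡ 2 (mod 7) and N ≡ 6 (mod 10), then by the Chinese remainder theorem N ≡ 16 (mod 70). This is exactly N ≡ 16 (mod 70).

Both directions hold.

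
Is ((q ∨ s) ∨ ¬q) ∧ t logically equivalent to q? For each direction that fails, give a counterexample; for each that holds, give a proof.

Both directions fail.

(⇒) This fails. Under s = F, q = F, t = T, the left side is true but the right side is false.

(⇐) This fails. Under s = F, q = T, t = F, the left side is false but the right side is true.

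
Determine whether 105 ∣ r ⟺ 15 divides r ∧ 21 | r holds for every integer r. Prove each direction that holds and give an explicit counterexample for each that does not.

[⇐] Suppose 15 ∣ r and 21 ∣ r. Any common multiple of 15 and 21 is a multiple of their lcm; here lcm(15, 21) = 15·21/gcd(15, 21) = 315/3 = 105, so 105 ∣ r.

[⇒] If 105 ∣ r, write r = 105q. Since 105 = 7·15, r = 15·(7q), so 15 ∣ r; and since 105 = 5·21, r = 21·(5q), so 21 ∣ r.

Both implications hold.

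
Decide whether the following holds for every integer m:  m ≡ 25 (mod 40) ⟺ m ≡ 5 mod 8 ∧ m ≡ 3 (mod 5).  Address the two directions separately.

(⇒) This fails: m = 25 gives 25 ≡ 25 (mod 40) but 25 ≡ 1 (mod 8), so the conjunction on the right does not hold.

(⇐) This fails: m = 13 satisfies both congruences on the right (13 ≡ 5 mod 8 and 13 ≡ 3 mod 5) yet 13 ≡ 13 (mod 40), not 25.

Neither direction holds.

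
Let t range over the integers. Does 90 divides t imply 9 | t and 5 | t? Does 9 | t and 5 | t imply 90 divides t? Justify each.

Forward direction. If 90 ∣ t, write t = 90q. Since 90 = 10·9, t = 9·(10q), so 9 ∣ t; and since 90 = 18·5, t = 5·(18q), so 5 ∣ t.

Converse. This fails: take t = 45. Both 9 ∣ 45 and 5 ∣ 45, yet 45 is not a multiple of 90 (since 45 = 0·90 + 45), so 90 ∤ 45.

The forward direction holds; the converse fails.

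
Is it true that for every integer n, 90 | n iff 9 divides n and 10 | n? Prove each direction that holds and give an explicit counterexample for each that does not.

(→) If 90 ∣ n, write n = 90q. Since 90 = 10·9, n = 9·(10q), so 9 ∣ n; and since 90 = 9·10, n = 10·(9q), so 10 ∣ n.

(←) Suppose 9 ∣ n and 10 ∣ n. Any common multiple of 9 and 10 is a multiple of their lcm; here gcd(9, 10) = 1, so lcm(9, 10) = 9·10 = 90, so 90 ∣ n.

Equivalent; both directions hold.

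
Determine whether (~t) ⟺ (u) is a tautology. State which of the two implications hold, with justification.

[⇒] This fails. Under u = F, t = F, the left side is true but the right side is false.

[⇐] This fails. Under u = T, t = T, the left side is false but the right side is true.

Neither direction holds.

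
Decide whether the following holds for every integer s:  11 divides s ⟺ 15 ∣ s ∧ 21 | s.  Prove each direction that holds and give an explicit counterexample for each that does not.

(→) This fails: take s = 11. Certainly 11 ∣ 11, but 15 ∤ 11.

(←) This fails: take s = 105. Both 15 ∣ 105 and 21 ∣ 105, yet 105 is not a multiple of 11 (since 105 = 9·11 + 6), so 11 ∤ 105.

Neither direction holds.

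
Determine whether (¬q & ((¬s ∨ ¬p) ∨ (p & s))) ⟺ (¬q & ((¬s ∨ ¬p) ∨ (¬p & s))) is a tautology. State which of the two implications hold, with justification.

Not equivalent: only (⇐) holds.

(⇒) This fails. Under q = F, s = T, p = T, the left side is true but the right side is false.

(⇐) Assume the antecedent. If q is true, the antecedent cannot hold. If q is false, ¬q & ((¬s ∨ ¬p) ∨ (p & s)) reduces to true regardless of the other variables. Either way ¬q & ((¬s ∨ ¬p) ∨ (p & s)) holds.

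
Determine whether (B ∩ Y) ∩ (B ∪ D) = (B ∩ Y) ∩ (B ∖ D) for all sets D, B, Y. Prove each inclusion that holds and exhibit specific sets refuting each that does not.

Reverse inclusion. Let x ∈ (B ∩ Y) ∩ (B ∖ D). Then x ∈ B ∩ Y and x ∉ D, from which x ∈ (B ∩ Y) ∩ (B ∪ D).

Forward inclusion. This inclusion fails. Take D = {1}, B = {1}, Y = {1}; then 1 ∈ (B ∩ Y) ∩ (B ∪ D) but 1 ∉ (B ∩ Y) ∩ (B ∖ D).

Only the reverse inclusion holds.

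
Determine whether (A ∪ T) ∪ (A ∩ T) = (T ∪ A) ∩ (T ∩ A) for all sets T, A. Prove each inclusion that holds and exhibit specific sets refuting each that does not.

Forward inclusion. This inclusion fails. Take T = {1}, A = ∅; then 1 ∈ (A ∪ T) ∪ (A ∩ T) but 1 ∉ (T ∪ A) ∩ (T ∩ A).

Reverse inclusion. Let x ∈ (T ∪ A) ∩ (T ∩ A). Then x ∈ T ∩ A, from which x ∈ (A ∪ T) ∪ (A ∩ T).

Only the reverse inclusion holds.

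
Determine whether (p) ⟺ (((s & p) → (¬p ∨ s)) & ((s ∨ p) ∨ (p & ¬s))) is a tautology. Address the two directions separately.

(⇒) Assume the antecedent. If p is true, the consequent reduces to true regardless of the other variables. If p is false, the antecedent cannot hold. Either way the consequent holds.

(⇐) This fails. Under p = F, s = T, the left side is false but the right side is true.

Not equivalent: only (⇒) holds.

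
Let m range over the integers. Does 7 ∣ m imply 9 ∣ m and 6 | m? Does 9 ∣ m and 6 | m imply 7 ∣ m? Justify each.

(⇒) This fails: take m = 7. Certainly 7 ∣ 7, but 9 ∤ 7.

(⇐) This fails: take m = 18. Both 9 ∣ 18 and 6 ∣ 18, yet 18 is not a multiple of 7 (since 18 = 2·7 + 4), so 7 ∤ 18.

Neither implication holds.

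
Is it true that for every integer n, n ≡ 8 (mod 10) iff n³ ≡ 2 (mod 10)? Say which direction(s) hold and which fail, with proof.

Equivalent; both directions hold.

(→) Suppose n ≡ 8 (mod 10). Write n = 10j + 8. Then (10j + 8)³ = 1000j³ + 2400j² + 1920j + 512 = 10(100j³ + 240j² + 192j + 51) + 2, so n³ ≡ 2 (mod 10).

(←) Conversely, suppose n³ ≡ 2 (mod 10). The only residue r in {0, …, 9} with r³ ≡ 2 (mod 10) is r = 8, so n ≡ 8 (mod 10).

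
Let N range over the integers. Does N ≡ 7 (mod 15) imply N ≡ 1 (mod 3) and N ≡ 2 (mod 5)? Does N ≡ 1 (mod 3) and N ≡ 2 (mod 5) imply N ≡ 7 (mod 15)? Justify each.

Both implications hold.

(⟸) If N ≡ 1 (mod 3) and N ≡ 2 (mod 5), then by the Chinese remainder theorem N ≡ 7 (mod 15). This is exactly N ≡ 7 (mod 15).

(⟹) Suppose N ≡ 7 (mod 15); write N = 15j + 7. Since 3 ∣ 15, reducing mod 3 gives N ≡ 7 ≡ 1 (mod 3); since 5 ∣ 15, reducing mod 5 gives N ≡ 7 ≡ 2 (mod 5).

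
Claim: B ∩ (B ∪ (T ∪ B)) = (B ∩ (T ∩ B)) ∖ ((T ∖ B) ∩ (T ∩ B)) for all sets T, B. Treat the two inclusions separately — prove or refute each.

The sets are not equal: only the reverse inclusion holds.

(⟹) This inclusion fails. Take T = ∅, B = {1}; then 1 ∈ B ∩ (B ∪ (T ∪ B)) but 1 ∉ (B ∩ (T ∩ B)) ∖ ((T ∖ B) ∩ (T ∩ B)).

(⟸) Let x ∈ (B ∩ (T ∩ B)) ∖ ((T ∖ B) ∩ (T ∩ B)). Then x ∈ T ∩ B, from which x ∈ B ∩ (B ∪ (T ∪ B)).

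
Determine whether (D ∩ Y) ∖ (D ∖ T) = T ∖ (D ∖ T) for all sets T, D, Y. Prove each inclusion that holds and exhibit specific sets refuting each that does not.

Only the forward inclusion holds.

(⟹) Let x ∈ (D ∩ Y) ∖ (D ∖ T). Then x ∈ T ∩ D ∩ Y, from which x ∈ T ∖ (D ∖ T).

(⟸) This inclusion fails. Take T = {1}, D = ∅, Y = ∅; then 1 ∈ T ∖ (D ∖ T) but 1 ∉ (D ∩ Y) ∖ (D ∖ T).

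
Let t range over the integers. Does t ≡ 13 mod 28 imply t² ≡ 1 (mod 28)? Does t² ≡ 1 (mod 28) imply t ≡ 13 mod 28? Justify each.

Only the forward implication holds.

[⇒] Suppose t ≡ 13 mod 28. Write t = 28j + 13. Then (28j + 13)² = 784j² + 728j + 169 = 28(28j² + 26j + 6) + 1, so t² ≡ 1 (mod 28).

[⇐] This fails: take t = 1. Then 1² = 1 ≡ 1 (mod 28), yet 1 ≡ 1 (mod 28), not 13.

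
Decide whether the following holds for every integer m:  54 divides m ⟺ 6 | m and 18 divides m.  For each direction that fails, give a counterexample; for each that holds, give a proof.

(⇒) holds; (⇐) fails.

[⇒] If 54 ∣ m, write m = 54q. Since 54 = 9·6, m = 6·(9q), so 6 ∣ m; and since 54 = 3·18, m = 18·(3q), so 18 ∣ m.

[⇐] This fails: take m = 18. Both 6 ∣ 18 and 18 ∣ 18, yet 18 is not a multiple of 54 (since 18 = 0·54 + 18), so 54 ∤ 18.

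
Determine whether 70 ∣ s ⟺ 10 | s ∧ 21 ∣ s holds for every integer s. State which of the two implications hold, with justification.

(←) Suppose 10 ∣ s and 21 ∣ s. Any common multiple of 10 and 21 is a multiple of their lcm; here gcd(10, 21) = 1, so lcm(10, 21) = 10·21 = 210, so 210 ∣ s. Since 70 ∣ 210, it follows that 70 ∣ s.

(→) This fails: take s = 70. Certainly 70 ∣ 70, but 21 ∤ 70.

Not equivalent: only (⇐) holds.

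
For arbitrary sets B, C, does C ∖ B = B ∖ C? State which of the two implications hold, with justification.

(⊆) This inclusion fails. Take B = ∅, C = {1}; then 1 ∈ C ∖ B but 1 ∉ B ∖ C.

(⊇) This inclusion fails. Take B = {1}, C = ∅; then 1 ∈ B ∖ C but 1 ∉ C ∖ B.

Both inclusions fail.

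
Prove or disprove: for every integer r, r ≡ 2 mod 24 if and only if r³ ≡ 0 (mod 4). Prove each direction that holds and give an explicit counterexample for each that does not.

[⇒] Suppose r ≡ 2 (mod 24). Then r³ ≡ 2³ = 8 (mod 24), and since 4 ∣ 24, also r³ ≡ 0 (mod 4).

[⇐] This fails: take r = 0. Then 0³ = 0 ≡ 0 (mod 4), yet 0 ≡ 0 (mod 24), not 2.

Not equivalent: only (⇒) holds.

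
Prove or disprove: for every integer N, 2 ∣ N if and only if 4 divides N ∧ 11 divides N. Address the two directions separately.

The forward direction fails; the converse holds.

[⇒] This fails: take N = 2. Certainly 2 ∣ 2, but 4 ∤ 2.

[⇐] Suppose 4 ∣ N and 11 ∣ N. Any common multiple of 4 and 11 is a multiple of their lcm; here gcd(4, 11) = 1, so lcm(4, 11) = 4·11 = 44, so 44 ∣ N. Since 2 ∣ 44, it follows that 2 ∣ N.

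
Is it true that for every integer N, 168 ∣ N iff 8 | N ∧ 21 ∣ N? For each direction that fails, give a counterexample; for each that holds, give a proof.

Both directions hold.

(⟸) Suppose 8 ∣ N and 21 ∣ N. Any common multiple of 8 and 21 is a multiple of their lcm; here gcd(8, 21) = 1, so lcm(8, 21) = 8·21 = 168, so 168 ∣ N.

(⟹) If 168 ∣ N, write N = 168q. Since 168 = 21·8, N = 8·(21q), so 8 ∣ N; and since 168 = 8·21, N = 21·(8q), so 21 ∣ N.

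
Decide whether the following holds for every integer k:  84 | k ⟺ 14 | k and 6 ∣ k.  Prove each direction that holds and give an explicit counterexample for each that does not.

(⇐) This fails: take k = 42. Both 14 ∣ 42 and 6 ∣ 42, yet 42 is not a multiple of 84 (since 42 = 0·84 + 42), so 84 ∤ 42.

(⇒) If 84 ∣ k, write k = 84q. Since 84 = 6·14, k = 14·(6q), so 14 ∣ k; and since 84 = 14·6, k = 6·(14q), so 6 ∣ k.

Only the forward direction holds.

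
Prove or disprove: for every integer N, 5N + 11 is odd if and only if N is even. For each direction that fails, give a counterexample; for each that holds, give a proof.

Equivalent; both directions hold.

[⇐] Suppose N is even; write N = 2j. Then 5N + 11 = 5·(2j) + 11 = 2·5j + 11, which is odd.

[⇒] Suppose 5N + 11 is odd. Since 5 is odd, 5N and N have the same parity, so 5N + 11 ≡ N + 11 (mod 2). As 11 is odd, 5N + 11 is odd exactly when N is even. Thus N is even.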